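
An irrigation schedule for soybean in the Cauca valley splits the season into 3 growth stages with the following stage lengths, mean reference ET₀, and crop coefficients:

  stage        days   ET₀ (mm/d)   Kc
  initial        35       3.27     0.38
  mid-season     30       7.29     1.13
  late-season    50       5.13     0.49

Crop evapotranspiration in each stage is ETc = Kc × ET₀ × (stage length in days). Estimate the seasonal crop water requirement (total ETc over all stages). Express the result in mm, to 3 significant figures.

initial: 0.38 × 3.27 × 35 = 43.49 mm
mid-season: 1.13 × 7.29 × 30 = 247.13 mm
late-season: 0.49 × 5.13 × 50 = 125.69 mm
Seasonal total = 416.31 mm

416 mm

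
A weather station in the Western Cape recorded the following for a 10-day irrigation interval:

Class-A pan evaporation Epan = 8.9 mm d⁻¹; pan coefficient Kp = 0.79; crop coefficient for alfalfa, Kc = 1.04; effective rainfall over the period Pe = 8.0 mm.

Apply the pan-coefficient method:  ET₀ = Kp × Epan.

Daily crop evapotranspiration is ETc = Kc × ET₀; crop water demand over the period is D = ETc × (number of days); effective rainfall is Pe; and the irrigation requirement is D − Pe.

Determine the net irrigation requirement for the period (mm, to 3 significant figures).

ET₀ = 0.79 × 8.9 = 7.0310 mm/d
ETc = Kc × ET₀ = 1.04 × 7.0310 = 7.3122 mm/d
Crop demand D = ETc × 10 d = 7.3122 × 10 = 73.122 mm
D − Pe = 73.122 − 8.0 = 65.122 mm

65.1 mm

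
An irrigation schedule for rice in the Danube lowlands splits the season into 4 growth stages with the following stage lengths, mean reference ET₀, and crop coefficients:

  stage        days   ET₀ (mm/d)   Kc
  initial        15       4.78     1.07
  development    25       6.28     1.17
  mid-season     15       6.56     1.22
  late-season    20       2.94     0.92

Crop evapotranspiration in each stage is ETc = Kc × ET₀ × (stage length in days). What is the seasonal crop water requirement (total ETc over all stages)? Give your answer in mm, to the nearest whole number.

initial: 1.07 × 4.78 × 15 = 76.72 mm
development: 1.17 × 6.28 × 25 = 183.69 mm
mid-season: 1.22 × 6.56 × 15 = 120.05 mm
late-season: 0.92 × 2.94 × 20 = 54.10 mm
Seasonal total = 434.56 mm

435 mm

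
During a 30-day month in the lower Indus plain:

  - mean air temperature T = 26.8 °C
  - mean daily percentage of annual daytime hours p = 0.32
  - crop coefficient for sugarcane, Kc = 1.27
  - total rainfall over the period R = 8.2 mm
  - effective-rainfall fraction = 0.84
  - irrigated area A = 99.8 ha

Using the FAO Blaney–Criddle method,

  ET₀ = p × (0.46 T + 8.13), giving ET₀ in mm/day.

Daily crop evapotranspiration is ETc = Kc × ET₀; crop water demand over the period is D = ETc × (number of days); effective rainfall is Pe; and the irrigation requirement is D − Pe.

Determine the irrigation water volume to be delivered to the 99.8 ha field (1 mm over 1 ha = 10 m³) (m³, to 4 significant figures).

242100 m³

ET₀ = 0.32 × (0.46 × 26.8 + 8.13) = 0.32 × 20.458 = 6.5466 mm/d
ETc = Kc × ET₀ = 1.27 × 6.5466 = 8.3142 mm/d
Crop demand D = ETc × 30 d = 8.3142 × 30 = 249.426 mm
Pe = 0.84 × 8.2 = 6.888 mm
D − Pe = 249.426 − 6.888 = 242.538 mm
Volume = 242.538 mm × 99.8 ha × 10 = 242052.9 m³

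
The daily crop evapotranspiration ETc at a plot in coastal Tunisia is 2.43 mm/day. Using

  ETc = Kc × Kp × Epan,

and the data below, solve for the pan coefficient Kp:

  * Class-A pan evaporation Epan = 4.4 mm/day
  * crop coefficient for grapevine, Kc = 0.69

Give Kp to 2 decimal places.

0.80

ETc = Kc × Kp × Epan  ⇒  Kp = ETc / (Kc × Epan)
Kp = 2.43 / (0.69 × 4.4) = 2.43 / 3.036 = 0.8004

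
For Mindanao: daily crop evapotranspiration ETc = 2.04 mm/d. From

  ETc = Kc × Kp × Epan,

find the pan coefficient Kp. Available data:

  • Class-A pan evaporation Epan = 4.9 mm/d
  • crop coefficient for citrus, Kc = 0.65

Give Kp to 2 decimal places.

ETc = Kc × Kp × Epan  ⇒  Kp = ETc / (Kc × Epan)
Kp = 2.04 / (0.65 × 4.9) = 2.04 / 3.185 = 0.6405

0.64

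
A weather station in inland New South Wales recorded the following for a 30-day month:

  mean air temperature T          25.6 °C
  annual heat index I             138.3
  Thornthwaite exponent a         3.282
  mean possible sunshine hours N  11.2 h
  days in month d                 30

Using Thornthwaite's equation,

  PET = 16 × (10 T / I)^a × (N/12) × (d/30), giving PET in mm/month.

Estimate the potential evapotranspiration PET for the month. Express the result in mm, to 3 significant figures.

113 mm

10T/I = 10 × 25.6 / 138.3 = 1.8510
(10T/I)^a = 1.8510^3.282 = 7.5445
Uncorrected PET = 16 × 7.5445 = 120.712 mm
Correction = (N/12)(d/30) = (11.2/12)(30/30) = 0.9333
PET = 120.712 × 0.9333 = 112.661 mm/month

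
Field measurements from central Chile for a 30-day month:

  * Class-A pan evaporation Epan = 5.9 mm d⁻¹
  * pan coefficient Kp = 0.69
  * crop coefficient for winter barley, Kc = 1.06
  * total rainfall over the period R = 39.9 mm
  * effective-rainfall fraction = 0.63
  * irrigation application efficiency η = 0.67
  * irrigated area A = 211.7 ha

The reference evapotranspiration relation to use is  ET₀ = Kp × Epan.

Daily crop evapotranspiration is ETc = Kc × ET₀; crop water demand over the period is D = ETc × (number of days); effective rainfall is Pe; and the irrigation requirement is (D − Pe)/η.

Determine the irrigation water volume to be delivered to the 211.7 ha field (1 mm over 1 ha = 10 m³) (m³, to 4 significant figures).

ET₀ = 0.69 × 5.9 = 4.0710 mm/d
ETc = Kc × ET₀ = 1.06 × 4.0710 = 4.3153 mm/d
Crop demand D = ETc × 30 d = 4.3153 × 30 = 129.459 mm
Pe = 0.63 × 39.9 = 25.137 mm
D − Pe = 129.459 − 25.137 = 104.322 mm
Gross irrigation = 104.322 / 0.67 = 155.704 mm
Volume = 155.704 mm × 211.7 ha × 10 = 329625.4 m³

329600 m³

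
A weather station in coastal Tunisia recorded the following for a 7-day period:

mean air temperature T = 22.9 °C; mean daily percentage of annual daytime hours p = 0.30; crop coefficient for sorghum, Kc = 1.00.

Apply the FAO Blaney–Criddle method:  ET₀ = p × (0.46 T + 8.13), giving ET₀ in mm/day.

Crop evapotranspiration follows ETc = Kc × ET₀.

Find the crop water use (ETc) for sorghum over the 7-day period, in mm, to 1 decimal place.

39.2 mm

ET₀ = 0.30 × (0.46 × 22.9 + 8.13) = 0.30 × 18.664 = 5.5992 mm/d
ETc = Kc × ET₀ = 1.00 × 5.5992 = 5.5992 mm/d
Over 7 days: 5.5992 × 7 = 39.194 mm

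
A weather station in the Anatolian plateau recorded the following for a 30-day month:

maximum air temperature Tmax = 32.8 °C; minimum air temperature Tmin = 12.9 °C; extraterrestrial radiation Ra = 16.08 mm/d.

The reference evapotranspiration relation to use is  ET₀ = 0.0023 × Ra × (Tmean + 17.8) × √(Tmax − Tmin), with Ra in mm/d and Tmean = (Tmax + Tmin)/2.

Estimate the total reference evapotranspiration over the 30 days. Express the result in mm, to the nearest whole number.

Tmean = (32.8 + 12.9)/2 = 22.85 °C
ET₀ = 0.0023 × 16.08 × (22.85 + 17.8) × √19.9 = 0.0023 × 16.08 × 40.65 × 4.4609 = 6.7065 mm/d
Over 30 days: 6.7065 × 30 = 201.195 mm

201 mm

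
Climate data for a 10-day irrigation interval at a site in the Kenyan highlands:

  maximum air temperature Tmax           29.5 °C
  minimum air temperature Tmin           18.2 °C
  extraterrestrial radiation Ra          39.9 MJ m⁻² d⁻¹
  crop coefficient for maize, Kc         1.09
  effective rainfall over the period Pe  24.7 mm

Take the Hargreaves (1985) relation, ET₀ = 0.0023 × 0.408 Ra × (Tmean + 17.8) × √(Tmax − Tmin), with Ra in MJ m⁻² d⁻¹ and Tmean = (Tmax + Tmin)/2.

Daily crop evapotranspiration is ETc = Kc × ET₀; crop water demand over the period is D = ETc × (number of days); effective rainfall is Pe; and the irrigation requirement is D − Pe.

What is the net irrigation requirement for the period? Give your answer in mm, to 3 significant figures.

32.4 mm

Tmean = (29.5 + 18.2)/2 = 23.85 °C
0.408 Ra = 0.408 × 39.9 = 16.2792 mm/d equivalent
ET₀ = 0.0023 × 16.2792 × (23.85 + 17.8) × √11.3 = 0.0023 × 16.2792 × 41.65 × 3.3615 = 5.2421 mm/d
ETc = Kc × ET₀ = 1.09 × 5.2421 = 5.7139 mm/d
Crop demand D = ETc × 10 d = 5.7139 × 10 = 57.139 mm
D − Pe = 57.139 − 24.7 = 32.439 mm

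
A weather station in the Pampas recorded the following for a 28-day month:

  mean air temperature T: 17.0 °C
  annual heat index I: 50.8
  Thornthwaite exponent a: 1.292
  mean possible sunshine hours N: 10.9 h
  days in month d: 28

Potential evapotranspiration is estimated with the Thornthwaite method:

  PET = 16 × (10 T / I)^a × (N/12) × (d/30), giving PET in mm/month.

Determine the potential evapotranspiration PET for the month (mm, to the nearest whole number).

65 mm

10T/I = 10 × 17.0 / 50.8 = 3.3465
(10T/I)^a = 3.3465^1.292 = 4.7618
Uncorrected PET = 16 × 4.7618 = 76.189 mm
Correction = (N/12)(d/30) = (10.9/12)(28/30) = 0.8478
PET = 76.189 × 0.8478 = 64.593 mm/month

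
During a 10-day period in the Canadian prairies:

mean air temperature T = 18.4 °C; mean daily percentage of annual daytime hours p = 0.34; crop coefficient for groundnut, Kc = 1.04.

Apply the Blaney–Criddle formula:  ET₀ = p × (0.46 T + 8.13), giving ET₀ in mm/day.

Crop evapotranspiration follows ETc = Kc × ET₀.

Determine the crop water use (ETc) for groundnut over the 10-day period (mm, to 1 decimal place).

58.7 mm

ET₀ = 0.34 × (0.46 × 18.4 + 8.13) = 0.34 × 16.594 = 5.6420 mm/d
ETc = Kc × ET₀ = 1.04 × 5.6420 = 5.8677 mm/d
Over 10 days: 5.8677 × 10 = 58.677 mm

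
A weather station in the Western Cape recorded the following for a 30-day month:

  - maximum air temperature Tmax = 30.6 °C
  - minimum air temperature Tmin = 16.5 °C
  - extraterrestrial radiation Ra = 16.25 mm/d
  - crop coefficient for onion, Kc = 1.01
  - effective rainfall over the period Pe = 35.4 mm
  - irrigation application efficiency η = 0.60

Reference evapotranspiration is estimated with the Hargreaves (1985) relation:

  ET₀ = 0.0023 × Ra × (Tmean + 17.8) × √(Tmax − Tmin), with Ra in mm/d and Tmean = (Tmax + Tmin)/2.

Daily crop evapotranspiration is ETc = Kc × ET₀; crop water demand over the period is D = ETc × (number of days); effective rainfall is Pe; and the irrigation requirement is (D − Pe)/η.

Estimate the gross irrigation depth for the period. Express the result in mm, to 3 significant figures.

234 mm

Tmean = (30.6 + 16.5)/2 = 23.55 °C
ET₀ = 0.0023 × 16.25 × (23.55 + 17.8) × √14.1 = 0.0023 × 16.25 × 41.35 × 3.7550 = 5.8032 mm/d
ETc = Kc × ET₀ = 1.01 × 5.8032 = 5.8612 mm/d
Crop demand D = ETc × 30 d = 5.8612 × 30 = 175.836 mm
D − Pe = 175.836 − 35.4 = 140.436 mm
Gross irrigation = 140.436 / 0.60 = 234.060 mm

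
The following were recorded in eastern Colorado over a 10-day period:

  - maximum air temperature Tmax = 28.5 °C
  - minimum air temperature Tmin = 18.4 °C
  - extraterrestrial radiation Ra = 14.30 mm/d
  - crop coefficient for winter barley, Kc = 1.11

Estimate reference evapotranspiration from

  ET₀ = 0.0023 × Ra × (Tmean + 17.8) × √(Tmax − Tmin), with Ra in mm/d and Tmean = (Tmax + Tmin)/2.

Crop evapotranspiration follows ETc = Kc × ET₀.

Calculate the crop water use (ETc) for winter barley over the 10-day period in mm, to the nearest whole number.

Tmean = (28.5 + 18.4)/2 = 23.45 °C
ET₀ = 0.0023 × 14.30 × (23.45 + 17.8) × √10.1 = 0.0023 × 14.30 × 41.25 × 3.1780 = 4.3116 mm/d
ETc = Kc × ET₀ = 1.11 × 4.3116 = 4.7859 mm/d
Over 10 days: 4.7859 × 10 = 47.859 mm

48 mm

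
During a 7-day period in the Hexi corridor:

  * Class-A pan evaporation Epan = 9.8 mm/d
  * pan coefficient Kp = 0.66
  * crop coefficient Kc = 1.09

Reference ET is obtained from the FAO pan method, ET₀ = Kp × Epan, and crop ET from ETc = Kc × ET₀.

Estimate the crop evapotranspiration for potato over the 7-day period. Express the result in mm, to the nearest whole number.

ET₀ = 0.66 × 9.8 = 6.4680 mm/d
ETc = Kc × ET₀ = 1.09 × 6.4680 = 7.0501 mm/d
Over 7 days: 7.0501 × 7 = 49.351 mm

49 mm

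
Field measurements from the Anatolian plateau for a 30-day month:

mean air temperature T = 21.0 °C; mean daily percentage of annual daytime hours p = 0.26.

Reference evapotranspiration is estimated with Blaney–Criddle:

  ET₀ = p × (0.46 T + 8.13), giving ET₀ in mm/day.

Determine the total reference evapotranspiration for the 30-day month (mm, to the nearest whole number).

ET₀ = 0.26 × (0.46 × 21.0 + 8.13) = 0.26 × 17.790 = 4.6254 mm/d
Monthly total = 4.6254 × 30 = 138.762 mm

139 mm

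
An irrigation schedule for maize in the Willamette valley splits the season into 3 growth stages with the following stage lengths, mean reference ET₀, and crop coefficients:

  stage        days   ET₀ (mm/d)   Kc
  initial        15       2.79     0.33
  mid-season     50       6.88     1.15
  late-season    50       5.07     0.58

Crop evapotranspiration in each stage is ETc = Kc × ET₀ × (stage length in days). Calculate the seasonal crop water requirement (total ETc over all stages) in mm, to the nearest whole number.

initial: 0.33 × 2.79 × 15 = 13.81 mm
mid-season: 1.15 × 6.88 × 50 = 395.60 mm
late-season: 0.58 × 5.07 × 50 = 147.03 mm
Seasonal total = 556.44 mm

556 mm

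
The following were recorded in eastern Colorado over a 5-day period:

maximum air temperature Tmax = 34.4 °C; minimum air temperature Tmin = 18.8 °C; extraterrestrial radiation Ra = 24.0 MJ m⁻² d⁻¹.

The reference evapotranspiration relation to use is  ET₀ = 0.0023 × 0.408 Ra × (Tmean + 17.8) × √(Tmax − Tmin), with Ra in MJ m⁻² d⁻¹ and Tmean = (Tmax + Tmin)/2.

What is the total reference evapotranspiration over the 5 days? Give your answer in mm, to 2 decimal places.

Tmean = (34.4 + 18.8)/2 = 26.60 °C
0.408 Ra = 0.408 × 24.0 = 9.7920 mm/d equivalent
ET₀ = 0.0023 × 9.7920 × (26.60 + 17.8) × √15.6 = 0.0023 × 9.7920 × 44.40 × 3.9497 = 3.9495 mm/d
Over 5 days: 3.9495 × 5 = 19.748 mm

19.75 mm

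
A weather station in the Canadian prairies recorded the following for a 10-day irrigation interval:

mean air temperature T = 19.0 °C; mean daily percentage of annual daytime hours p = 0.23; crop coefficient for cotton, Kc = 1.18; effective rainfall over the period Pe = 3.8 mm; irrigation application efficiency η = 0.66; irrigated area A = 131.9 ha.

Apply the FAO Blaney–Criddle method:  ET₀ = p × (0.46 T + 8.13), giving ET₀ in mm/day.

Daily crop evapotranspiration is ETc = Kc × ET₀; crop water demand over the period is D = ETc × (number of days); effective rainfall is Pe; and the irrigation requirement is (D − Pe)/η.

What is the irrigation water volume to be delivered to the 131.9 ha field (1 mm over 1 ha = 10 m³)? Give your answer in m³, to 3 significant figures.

83900 m³

ET₀ = 0.23 × (0.46 × 19.0 + 8.13) = 0.23 × 16.870 = 3.8801 mm/d
ETc = Kc × ET₀ = 1.18 × 3.8801 = 4.5785 mm/d
Crop demand D = ETc × 10 d = 4.5785 × 10 = 45.785 mm
D − Pe = 45.785 − 3.8 = 41.985 mm
Gross irrigation = 41.985 / 0.66 = 63.614 mm
Volume = 63.614 mm × 131.9 ha × 10 = 83906.9 m³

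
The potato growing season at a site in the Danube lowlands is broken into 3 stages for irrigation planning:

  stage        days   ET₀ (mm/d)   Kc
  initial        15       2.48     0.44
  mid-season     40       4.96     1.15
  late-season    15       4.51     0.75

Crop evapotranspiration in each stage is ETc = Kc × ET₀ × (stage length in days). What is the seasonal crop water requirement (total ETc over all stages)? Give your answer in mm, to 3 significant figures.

295 mm

initial: 0.44 × 2.48 × 15 = 16.37 mm
mid-season: 1.15 × 4.96 × 40 = 228.16 mm
late-season: 0.75 × 4.51 × 15 = 50.74 mm
Seasonal total = 295.27 mm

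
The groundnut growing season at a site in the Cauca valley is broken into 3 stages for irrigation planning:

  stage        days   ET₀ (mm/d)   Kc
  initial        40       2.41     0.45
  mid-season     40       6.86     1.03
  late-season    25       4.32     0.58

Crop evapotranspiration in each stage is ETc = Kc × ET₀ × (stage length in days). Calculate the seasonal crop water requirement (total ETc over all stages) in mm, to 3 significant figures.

initial: 0.45 × 2.41 × 40 = 43.38 mm
mid-season: 1.03 × 6.86 × 40 = 282.63 mm
late-season: 0.58 × 4.32 × 25 = 62.64 mm
Seasonal total = 388.65 mm

389 mm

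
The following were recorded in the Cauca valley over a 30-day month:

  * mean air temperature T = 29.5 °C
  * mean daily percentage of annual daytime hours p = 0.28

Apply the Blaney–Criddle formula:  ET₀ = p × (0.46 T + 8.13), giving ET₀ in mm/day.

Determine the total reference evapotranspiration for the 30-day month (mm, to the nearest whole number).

ET₀ = 0.28 × (0.46 × 29.5 + 8.13) = 0.28 × 21.700 = 6.0760 mm/d
Monthly total = 6.0760 × 30 = 182.280 mm

182 mm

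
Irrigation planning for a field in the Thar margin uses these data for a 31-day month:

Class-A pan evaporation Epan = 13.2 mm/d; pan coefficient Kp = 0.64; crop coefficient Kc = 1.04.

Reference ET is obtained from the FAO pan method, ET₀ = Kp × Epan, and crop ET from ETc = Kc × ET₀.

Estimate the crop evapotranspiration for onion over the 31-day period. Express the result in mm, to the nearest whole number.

ET₀ = 0.64 × 13.2 = 8.4480 mm/d
ETc = Kc × ET₀ = 1.04 × 8.4480 = 8.7859 mm/d
Over 31 days: 8.7859 × 31 = 272.363 mm

272 mm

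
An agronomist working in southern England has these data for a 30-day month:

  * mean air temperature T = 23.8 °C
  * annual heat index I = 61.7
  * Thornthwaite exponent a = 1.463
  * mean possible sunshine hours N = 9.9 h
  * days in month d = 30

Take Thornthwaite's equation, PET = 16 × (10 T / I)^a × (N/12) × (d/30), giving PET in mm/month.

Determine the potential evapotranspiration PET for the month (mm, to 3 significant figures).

95.1 mm

10T/I = 10 × 23.8 / 61.7 = 3.8574
(10T/I)^a = 3.8574^1.463 = 7.2069
Uncorrected PET = 16 × 7.2069 = 115.310 mm
Correction = (N/12)(d/30) = (9.9/12)(30/30) = 0.8250
PET = 115.310 × 0.8250 = 95.131 mm/month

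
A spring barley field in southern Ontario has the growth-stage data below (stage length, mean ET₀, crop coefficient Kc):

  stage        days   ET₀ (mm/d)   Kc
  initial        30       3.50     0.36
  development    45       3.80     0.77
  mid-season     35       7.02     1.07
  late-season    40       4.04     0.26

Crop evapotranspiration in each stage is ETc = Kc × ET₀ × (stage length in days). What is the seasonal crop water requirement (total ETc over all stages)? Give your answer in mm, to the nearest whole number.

initial: 0.36 × 3.50 × 30 = 37.80 mm
development: 0.77 × 3.80 × 45 = 131.67 mm
mid-season: 1.07 × 7.02 × 35 = 262.90 mm
late-season: 0.26 × 4.04 × 40 = 42.02 mm
Seasonal total = 474.39 mm

474 mm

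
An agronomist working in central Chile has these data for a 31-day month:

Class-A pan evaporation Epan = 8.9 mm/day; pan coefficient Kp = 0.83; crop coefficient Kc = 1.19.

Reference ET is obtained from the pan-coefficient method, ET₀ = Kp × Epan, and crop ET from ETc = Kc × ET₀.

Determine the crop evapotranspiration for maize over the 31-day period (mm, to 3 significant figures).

273 mm

ET₀ = 0.83 × 8.9 = 7.3870 mm/d
ETc = Kc × ET₀ = 1.19 × 7.3870 = 8.7905 mm/d
Over 31 days: 8.7905 × 31 = 272.506 mm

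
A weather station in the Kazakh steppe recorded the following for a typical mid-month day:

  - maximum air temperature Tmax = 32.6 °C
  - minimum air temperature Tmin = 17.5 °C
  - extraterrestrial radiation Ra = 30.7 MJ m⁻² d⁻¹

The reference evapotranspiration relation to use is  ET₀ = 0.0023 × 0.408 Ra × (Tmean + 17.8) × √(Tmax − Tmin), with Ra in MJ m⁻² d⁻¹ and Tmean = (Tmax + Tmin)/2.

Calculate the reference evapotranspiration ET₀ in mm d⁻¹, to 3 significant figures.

4.80 mm d⁻¹

Tmean = (32.6 + 17.5)/2 = 25.05 °C
0.408 Ra = 0.408 × 30.7 = 12.5256 mm/d equivalent
ET₀ = 0.0023 × 12.5256 × (25.05 + 17.8) × √15.1 = 0.0023 × 12.5256 × 42.85 × 3.8859 = 4.7970 mm/d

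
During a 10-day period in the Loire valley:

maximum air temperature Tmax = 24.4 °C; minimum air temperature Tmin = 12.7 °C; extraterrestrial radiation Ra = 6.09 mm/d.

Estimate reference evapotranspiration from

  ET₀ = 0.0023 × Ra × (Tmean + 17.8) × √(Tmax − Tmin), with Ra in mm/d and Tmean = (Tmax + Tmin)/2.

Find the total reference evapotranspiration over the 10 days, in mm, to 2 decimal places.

Tmean = (24.4 + 12.7)/2 = 18.55 °C
ET₀ = 0.0023 × 6.09 × (18.55 + 17.8) × √11.7 = 0.0023 × 6.09 × 36.35 × 3.4205 = 1.7416 mm/d
Over 10 days: 1.7416 × 10 = 17.416 mm

17.42 mm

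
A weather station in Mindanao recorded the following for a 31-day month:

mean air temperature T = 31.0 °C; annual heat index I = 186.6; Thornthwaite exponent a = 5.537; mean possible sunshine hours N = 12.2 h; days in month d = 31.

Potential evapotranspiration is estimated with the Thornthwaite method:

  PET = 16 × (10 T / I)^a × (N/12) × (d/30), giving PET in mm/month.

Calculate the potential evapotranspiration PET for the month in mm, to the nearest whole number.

279 mm

10T/I = 10 × 31.0 / 186.6 = 1.6613
(10T/I)^a = 1.6613^5.537 = 16.6196
Uncorrected PET = 16 × 16.6196 = 265.914 mm
Correction = (N/12)(d/30) = (12.2/12)(31/30) = 1.0506
PET = 265.914 × 1.0506 = 279.369 mm/month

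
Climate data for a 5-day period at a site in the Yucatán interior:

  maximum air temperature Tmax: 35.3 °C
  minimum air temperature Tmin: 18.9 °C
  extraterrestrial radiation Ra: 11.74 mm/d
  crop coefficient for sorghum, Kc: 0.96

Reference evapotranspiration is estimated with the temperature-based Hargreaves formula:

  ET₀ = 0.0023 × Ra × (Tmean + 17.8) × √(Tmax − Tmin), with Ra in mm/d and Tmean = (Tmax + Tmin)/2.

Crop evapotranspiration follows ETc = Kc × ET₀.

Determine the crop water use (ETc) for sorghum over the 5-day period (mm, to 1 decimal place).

Tmean = (35.3 + 18.9)/2 = 27.10 °C
ET₀ = 0.0023 × 11.74 × (27.10 + 17.8) × √16.4 = 0.0023 × 11.74 × 44.90 × 4.0497 = 4.9098 mm/d
ETc = Kc × ET₀ = 0.96 × 4.9098 = 4.7134 mm/d
Over 5 days: 4.7134 × 5 = 23.567 mm

23.6 mm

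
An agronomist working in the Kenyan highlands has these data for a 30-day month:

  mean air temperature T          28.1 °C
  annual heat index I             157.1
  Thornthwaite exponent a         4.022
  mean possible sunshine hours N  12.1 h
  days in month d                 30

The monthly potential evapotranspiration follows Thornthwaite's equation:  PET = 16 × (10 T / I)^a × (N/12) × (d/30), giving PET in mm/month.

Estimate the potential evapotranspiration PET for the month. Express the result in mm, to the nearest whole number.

167 mm

10T/I = 10 × 28.1 / 157.1 = 1.7887
(10T/I)^a = 1.7887^4.022 = 10.3683
Uncorrected PET = 16 × 10.3683 = 165.893 mm
Correction = (N/12)(d/30) = (12.1/12)(30/30) = 1.0083
PET = 165.893 × 1.0083 = 167.270 mm/month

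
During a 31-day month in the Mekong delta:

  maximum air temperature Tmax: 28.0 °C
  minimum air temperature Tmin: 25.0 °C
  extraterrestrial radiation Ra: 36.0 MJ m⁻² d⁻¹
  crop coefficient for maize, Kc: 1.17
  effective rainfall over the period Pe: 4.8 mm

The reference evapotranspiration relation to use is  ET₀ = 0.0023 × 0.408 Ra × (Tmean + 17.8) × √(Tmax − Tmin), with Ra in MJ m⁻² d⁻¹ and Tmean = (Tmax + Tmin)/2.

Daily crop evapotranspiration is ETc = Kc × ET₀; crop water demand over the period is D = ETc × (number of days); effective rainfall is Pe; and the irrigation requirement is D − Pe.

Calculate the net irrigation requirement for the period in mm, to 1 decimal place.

Tmean = (28.0 + 25.0)/2 = 26.50 °C
0.408 Ra = 0.408 × 36.0 = 14.6880 mm/d equivalent
ET₀ = 0.0023 × 14.6880 × (26.50 + 17.8) × √3.0 = 0.0023 × 14.6880 × 44.30 × 1.7321 = 2.5922 mm/d
ETc = Kc × ET₀ = 1.17 × 2.5922 = 3.0329 mm/d
Crop demand D = ETc × 31 d = 3.0329 × 31 = 94.020 mm
D − Pe = 94.020 − 4.8 = 89.220 mm

89.2 mm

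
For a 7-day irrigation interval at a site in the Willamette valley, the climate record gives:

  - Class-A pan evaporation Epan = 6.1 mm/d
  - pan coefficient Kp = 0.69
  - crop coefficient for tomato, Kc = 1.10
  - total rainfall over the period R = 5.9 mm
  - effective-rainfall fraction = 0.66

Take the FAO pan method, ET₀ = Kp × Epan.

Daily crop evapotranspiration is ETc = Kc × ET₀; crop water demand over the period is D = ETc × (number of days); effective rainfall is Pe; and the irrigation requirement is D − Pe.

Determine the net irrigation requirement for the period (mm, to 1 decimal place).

28.5 mm

ET₀ = 0.69 × 6.1 = 4.2090 mm/d
ETc = Kc × ET₀ = 1.10 × 4.2090 = 4.6299 mm/d
Crop demand D = ETc × 7 d = 4.6299 × 7 = 32.409 mm
Pe = 0.66 × 5.9 = 3.894 mm
D − Pe = 32.409 − 3.894 = 28.515 mm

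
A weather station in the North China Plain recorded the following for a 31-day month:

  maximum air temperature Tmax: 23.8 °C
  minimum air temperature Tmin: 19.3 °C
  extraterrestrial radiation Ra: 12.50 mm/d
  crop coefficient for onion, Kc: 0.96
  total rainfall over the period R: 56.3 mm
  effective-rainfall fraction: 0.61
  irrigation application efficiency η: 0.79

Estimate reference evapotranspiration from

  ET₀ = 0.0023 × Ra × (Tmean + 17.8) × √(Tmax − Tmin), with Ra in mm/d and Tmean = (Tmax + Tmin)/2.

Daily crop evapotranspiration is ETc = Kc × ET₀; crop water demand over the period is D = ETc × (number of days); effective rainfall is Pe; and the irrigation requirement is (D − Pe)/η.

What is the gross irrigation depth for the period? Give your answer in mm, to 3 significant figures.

Tmean = (23.8 + 19.3)/2 = 21.55 °C
ET₀ = 0.0023 × 12.50 × (21.55 + 17.8) × √4.5 = 0.0023 × 12.50 × 39.35 × 2.1213 = 2.3999 mm/d
ETc = Kc × ET₀ = 0.96 × 2.3999 = 2.3039 mm/d
Crop demand D = ETc × 31 d = 2.3039 × 31 = 71.421 mm
Pe = 0.61 × 56.3 = 34.343 mm
D − Pe = 71.421 − 34.343 = 37.078 mm
Gross irrigation = 37.078 / 0.79 = 46.934 mm

46.9 mm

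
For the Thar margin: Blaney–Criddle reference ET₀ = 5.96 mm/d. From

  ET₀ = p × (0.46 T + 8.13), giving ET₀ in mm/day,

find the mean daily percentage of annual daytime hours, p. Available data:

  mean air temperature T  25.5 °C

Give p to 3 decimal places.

0.300

p = ET₀ / (0.46 T + 8.13) = 5.96 / (0.46 × 25.5 + 8.13) = 5.96 / 19.860 = 0.3001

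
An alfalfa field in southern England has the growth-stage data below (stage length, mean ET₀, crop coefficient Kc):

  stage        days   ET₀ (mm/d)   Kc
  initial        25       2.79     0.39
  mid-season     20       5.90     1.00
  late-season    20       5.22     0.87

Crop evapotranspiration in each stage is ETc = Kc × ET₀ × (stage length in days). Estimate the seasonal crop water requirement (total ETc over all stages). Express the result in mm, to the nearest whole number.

initial: 0.39 × 2.79 × 25 = 27.20 mm
mid-season: 1.00 × 5.90 × 20 = 118.00 mm
late-season: 0.87 × 5.22 × 20 = 90.83 mm
Seasonal total = 236.03 mm

236 mm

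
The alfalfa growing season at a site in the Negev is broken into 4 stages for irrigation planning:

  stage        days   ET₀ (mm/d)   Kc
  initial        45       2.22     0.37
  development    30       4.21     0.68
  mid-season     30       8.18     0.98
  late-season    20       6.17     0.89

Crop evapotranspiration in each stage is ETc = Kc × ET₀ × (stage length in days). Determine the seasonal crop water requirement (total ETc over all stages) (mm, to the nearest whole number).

initial: 0.37 × 2.22 × 45 = 36.96 mm
development: 0.68 × 4.21 × 30 = 85.88 mm
mid-season: 0.98 × 8.18 × 30 = 240.49 mm
late-season: 0.89 × 6.17 × 20 = 109.83 mm
Seasonal total = 473.16 mm

473 mm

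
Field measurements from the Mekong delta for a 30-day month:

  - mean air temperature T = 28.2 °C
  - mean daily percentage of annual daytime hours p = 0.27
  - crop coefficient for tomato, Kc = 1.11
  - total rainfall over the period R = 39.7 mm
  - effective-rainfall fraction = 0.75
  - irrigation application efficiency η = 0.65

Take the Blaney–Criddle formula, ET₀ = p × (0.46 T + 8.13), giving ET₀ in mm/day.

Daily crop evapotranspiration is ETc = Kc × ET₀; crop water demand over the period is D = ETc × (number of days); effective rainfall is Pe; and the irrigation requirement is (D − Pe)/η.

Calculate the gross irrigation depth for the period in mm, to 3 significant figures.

ET₀ = 0.27 × (0.46 × 28.2 + 8.13) = 0.27 × 21.102 = 5.6975 mm/d
ETc = Kc × ET₀ = 1.11 × 5.6975 = 6.3242 mm/d
Crop demand D = ETc × 30 d = 6.3242 × 30 = 189.726 mm
Pe = 0.75 × 39.7 = 29.775 mm
D − Pe = 189.726 − 29.775 = 159.951 mm
Gross irrigation = 159.951 / 0.65 = 246.078 mm

246 mm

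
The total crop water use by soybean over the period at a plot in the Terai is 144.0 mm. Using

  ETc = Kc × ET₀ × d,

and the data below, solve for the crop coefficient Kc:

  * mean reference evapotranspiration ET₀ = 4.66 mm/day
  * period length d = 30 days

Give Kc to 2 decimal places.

ETc = Kc × ET₀ × d  ⇒  Kc = ETc / (ET₀ × d)
Kc = 144.0 / (4.66 × 30) = 144.0 / 139.80 = 1.0300

1.03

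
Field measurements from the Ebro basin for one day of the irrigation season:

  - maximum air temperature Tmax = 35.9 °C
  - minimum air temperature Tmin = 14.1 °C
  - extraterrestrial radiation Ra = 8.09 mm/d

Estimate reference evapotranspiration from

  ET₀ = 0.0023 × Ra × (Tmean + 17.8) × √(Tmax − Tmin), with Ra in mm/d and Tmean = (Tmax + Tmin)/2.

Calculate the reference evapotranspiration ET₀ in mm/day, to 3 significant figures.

Tmean = (35.9 + 14.1)/2 = 25.00 °C
ET₀ = 0.0023 × 8.09 × (25.00 + 17.8) × √21.8 = 0.0023 × 8.09 × 42.80 × 4.6690 = 3.7183 mm/d

3.72 mm/day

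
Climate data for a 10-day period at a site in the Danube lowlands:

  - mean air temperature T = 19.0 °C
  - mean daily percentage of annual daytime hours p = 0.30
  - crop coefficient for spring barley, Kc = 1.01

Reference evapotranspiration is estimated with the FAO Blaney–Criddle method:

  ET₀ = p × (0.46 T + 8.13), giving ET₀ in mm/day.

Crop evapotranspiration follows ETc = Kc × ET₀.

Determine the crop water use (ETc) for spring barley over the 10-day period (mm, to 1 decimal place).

ET₀ = 0.30 × (0.46 × 19.0 + 8.13) = 0.30 × 16.870 = 5.0610 mm/d
ETc = Kc × ET₀ = 1.01 × 5.0610 = 5.1116 mm/d
Over 10 days: 5.1116 × 10 = 51.116 mm

51.1 mm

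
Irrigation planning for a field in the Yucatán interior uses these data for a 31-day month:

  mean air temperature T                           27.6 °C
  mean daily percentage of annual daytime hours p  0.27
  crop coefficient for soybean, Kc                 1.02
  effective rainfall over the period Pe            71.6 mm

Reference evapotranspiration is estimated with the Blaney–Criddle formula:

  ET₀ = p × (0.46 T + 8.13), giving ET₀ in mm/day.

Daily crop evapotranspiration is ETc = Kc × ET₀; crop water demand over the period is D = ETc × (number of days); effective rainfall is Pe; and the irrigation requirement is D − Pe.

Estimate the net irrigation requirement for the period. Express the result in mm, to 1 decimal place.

ET₀ = 0.27 × (0.46 × 27.6 + 8.13) = 0.27 × 20.826 = 5.6230 mm/d
ETc = Kc × ET₀ = 1.02 × 5.6230 = 5.7355 mm/d
Crop demand D = ETc × 31 d = 5.7355 × 31 = 177.801 mm
D − Pe = 177.801 − 71.6 = 106.201 mm

106.2 mm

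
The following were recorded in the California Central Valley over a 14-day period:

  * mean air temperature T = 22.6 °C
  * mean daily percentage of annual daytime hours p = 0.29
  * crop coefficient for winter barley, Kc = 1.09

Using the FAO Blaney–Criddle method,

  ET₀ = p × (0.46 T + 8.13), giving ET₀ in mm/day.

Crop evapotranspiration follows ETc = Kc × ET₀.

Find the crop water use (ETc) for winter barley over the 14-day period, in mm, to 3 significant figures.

82.0 mm

ET₀ = 0.29 × (0.46 × 22.6 + 8.13) = 0.29 × 18.526 = 5.3725 mm/d
ETc = Kc × ET₀ = 1.09 × 5.3725 = 5.8560 mm/d
Over 14 days: 5.8560 × 14 = 81.984 mm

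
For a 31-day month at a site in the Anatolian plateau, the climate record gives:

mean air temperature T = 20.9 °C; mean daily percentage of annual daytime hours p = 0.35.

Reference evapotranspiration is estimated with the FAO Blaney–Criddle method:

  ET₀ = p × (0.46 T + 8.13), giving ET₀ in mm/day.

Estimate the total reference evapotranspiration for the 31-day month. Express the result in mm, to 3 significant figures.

193 mm

ET₀ = 0.35 × (0.46 × 20.9 + 8.13) = 0.35 × 17.744 = 6.2104 mm/d
Monthly total = 6.2104 × 31 = 192.522 mm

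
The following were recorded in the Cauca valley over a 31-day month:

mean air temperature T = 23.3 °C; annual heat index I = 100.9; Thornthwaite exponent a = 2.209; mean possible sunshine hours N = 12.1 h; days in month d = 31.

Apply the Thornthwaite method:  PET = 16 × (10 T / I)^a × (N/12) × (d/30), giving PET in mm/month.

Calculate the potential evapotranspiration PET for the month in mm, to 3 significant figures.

10T/I = 10 × 23.3 / 100.9 = 2.3092
(10T/I)^a = 2.3092^2.209 = 6.3517
Uncorrected PET = 16 × 6.3517 = 101.627 mm
Correction = (N/12)(d/30) = (12.1/12)(31/30) = 1.0419
PET = 101.627 × 1.0419 = 105.885 mm/month

106 mm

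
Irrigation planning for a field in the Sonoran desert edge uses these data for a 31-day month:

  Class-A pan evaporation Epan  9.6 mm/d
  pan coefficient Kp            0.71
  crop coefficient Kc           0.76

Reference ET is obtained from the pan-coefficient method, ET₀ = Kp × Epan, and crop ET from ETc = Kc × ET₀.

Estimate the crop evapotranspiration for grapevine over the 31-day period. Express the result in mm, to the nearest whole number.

161 mm

ET₀ = 0.71 × 9.6 = 6.8160 mm/d
ETc = Kc × ET₀ = 0.76 × 6.8160 = 5.1802 mm/d
Over 31 days: 5.1802 × 31 = 160.586 mm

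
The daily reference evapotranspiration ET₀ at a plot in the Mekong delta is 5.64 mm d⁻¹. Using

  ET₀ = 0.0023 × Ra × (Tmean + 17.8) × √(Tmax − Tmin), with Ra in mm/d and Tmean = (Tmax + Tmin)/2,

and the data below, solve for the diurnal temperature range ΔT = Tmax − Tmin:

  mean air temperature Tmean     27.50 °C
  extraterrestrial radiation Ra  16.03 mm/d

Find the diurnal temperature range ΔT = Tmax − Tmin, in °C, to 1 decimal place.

11.4 °C

√ΔT = ET₀ / [0.0023 × Ra × (Tmean+17.8)] = 5.64 / (0.0023 × 16.03 × 45.30) = 3.3769
ΔT = 3.3769² = 11.403 °C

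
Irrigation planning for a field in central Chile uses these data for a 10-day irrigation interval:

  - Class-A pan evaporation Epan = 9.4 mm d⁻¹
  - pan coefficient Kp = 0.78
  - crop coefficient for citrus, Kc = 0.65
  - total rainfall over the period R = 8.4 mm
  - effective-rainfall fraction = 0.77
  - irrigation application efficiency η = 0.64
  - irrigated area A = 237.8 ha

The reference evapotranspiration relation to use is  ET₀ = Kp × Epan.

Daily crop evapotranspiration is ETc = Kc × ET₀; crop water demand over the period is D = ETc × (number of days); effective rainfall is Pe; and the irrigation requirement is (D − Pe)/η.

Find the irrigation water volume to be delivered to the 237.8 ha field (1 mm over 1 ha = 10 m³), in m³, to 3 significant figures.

153000 m³

ET₀ = 0.78 × 9.4 = 7.3320 mm/d
ETc = Kc × ET₀ = 0.65 × 7.3320 = 4.7658 mm/d
Crop demand D = ETc × 10 d = 4.7658 × 10 = 47.658 mm
Pe = 0.77 × 8.4 = 6.468 mm
D − Pe = 47.658 − 6.468 = 41.190 mm
Gross irrigation = 41.190 / 0.64 = 64.359 mm
Volume = 64.359 mm × 237.8 ha × 10 = 153045.7 m³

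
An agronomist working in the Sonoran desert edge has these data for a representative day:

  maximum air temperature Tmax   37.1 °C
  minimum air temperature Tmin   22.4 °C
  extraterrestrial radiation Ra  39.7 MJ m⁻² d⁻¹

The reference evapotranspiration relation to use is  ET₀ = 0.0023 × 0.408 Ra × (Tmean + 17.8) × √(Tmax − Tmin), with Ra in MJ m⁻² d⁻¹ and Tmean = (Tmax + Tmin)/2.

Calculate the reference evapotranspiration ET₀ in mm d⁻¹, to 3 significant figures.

Tmean = (37.1 + 22.4)/2 = 29.75 °C
0.408 Ra = 0.408 × 39.7 = 16.1976 mm/d equivalent
ET₀ = 0.0023 × 16.1976 × (29.75 + 17.8) × √14.7 = 0.0023 × 16.1976 × 47.55 × 3.8341 = 6.7919 mm/d

6.79 mm d⁻¹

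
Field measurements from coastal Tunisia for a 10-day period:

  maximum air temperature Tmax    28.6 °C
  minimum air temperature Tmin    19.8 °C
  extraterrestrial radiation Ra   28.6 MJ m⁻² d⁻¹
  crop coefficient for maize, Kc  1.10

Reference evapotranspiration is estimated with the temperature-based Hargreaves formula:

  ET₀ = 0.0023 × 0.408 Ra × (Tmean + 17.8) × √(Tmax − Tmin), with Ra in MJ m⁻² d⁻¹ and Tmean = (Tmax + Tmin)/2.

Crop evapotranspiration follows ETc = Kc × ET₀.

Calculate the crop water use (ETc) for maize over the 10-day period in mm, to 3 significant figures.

36.8 mm

Tmean = (28.6 + 19.8)/2 = 24.20 °C
0.408 Ra = 0.408 × 28.6 = 11.6688 mm/d equivalent
ET₀ = 0.0023 × 11.6688 × (24.20 + 17.8) × √8.8 = 0.0023 × 11.6688 × 42.00 × 2.9665 = 3.3439 mm/d
ETc = Kc × ET₀ = 1.10 × 3.3439 = 3.6783 mm/d
Over 10 days: 3.6783 × 10 = 36.783 mm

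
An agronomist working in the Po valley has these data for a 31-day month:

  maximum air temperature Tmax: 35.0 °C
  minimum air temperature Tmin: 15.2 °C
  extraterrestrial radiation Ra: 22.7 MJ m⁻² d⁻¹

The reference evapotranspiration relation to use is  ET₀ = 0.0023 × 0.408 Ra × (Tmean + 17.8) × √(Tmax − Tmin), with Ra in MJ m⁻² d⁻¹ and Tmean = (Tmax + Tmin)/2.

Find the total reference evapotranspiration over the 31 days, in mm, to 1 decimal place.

126.1 mm

Tmean = (35.0 + 15.2)/2 = 25.10 °C
0.408 Ra = 0.408 × 22.7 = 9.2616 mm/d equivalent
ET₀ = 0.0023 × 9.2616 × (25.10 + 17.8) × √19.8 = 0.0023 × 9.2616 × 42.90 × 4.4497 = 4.0663 mm/d
Over 31 days: 4.0663 × 31 = 126.055 mm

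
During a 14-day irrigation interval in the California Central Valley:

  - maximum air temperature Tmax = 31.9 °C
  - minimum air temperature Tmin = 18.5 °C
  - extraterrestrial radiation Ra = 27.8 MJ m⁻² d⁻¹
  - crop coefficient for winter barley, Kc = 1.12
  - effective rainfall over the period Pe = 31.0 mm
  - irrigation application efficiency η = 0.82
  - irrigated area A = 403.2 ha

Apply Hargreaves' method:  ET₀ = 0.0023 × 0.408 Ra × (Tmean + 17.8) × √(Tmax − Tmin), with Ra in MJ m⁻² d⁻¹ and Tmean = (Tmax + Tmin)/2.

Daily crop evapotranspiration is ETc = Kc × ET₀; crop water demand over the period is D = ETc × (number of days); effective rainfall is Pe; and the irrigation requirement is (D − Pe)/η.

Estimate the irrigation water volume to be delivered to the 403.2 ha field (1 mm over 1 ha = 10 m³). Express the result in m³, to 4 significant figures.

Tmean = (31.9 + 18.5)/2 = 25.20 °C
0.408 Ra = 0.408 × 27.8 = 11.3424 mm/d equivalent
ET₀ = 0.0023 × 11.3424 × (25.20 + 17.8) × √13.4 = 0.0023 × 11.3424 × 43.00 × 3.6606 = 4.1063 mm/d
ETc = Kc × ET₀ = 1.12 × 4.1063 = 4.5991 mm/d
Crop demand D = ETc × 14 d = 4.5991 × 14 = 64.387 mm
D − Pe = 64.387 − 31.0 = 33.387 mm
Gross irrigation = 33.387 / 0.82 = 40.716 mm
Volume = 40.716 mm × 403.2 ha × 10 = 164166.9 m³

164200 m³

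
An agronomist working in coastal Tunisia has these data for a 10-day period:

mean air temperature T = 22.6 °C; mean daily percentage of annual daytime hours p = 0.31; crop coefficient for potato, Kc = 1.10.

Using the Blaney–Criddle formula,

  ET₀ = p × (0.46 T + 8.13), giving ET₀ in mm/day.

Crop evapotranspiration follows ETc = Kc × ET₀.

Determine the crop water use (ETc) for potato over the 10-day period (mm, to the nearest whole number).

ET₀ = 0.31 × (0.46 × 22.6 + 8.13) = 0.31 × 18.526 = 5.7431 mm/d
ETc = Kc × ET₀ = 1.10 × 5.7431 = 6.3174 mm/d
Over 10 days: 6.3174 × 10 = 63.174 mm

63 mm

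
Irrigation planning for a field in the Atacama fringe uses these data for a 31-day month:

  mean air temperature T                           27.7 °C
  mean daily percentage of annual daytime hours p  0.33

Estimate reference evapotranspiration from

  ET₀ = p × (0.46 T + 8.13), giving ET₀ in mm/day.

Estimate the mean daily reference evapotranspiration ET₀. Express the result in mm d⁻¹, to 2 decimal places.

6.89 mm d⁻¹

ET₀ = 0.33 × (0.46 × 27.7 + 8.13) = 0.33 × 20.872 = 6.8878 mm/d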